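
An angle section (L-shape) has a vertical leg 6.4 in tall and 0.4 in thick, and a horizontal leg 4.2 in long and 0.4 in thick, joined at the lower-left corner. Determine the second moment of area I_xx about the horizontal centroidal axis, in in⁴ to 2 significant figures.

Split into non-overlapping primitives; take the origin at the lower-left of the bounding box.
Vertical leg: 0.4 × 6.4, A = 2.56 in², y = 3.2 in, Ī = 8.738 in⁴.
Horizontal leg (remainder): 3.8 × 0.4, A = 1.52 in², y = 0.2 in, Ī = 0.02027 in⁴.
Centroid: ȳ = ΣA·y / ΣA = 2.082 in.
Transfer each piece to the horizontal centroidal axis using Ī + A·d² with d = y − 2.082:
  vertical leg: d = 1.118 in → contributes +11.94 in⁴
  horizontal leg (remainder): d = -1.882 in → contributes +5.406 in⁴
Total I = 17.34 in⁴.

I_xx ≈ 17 in⁴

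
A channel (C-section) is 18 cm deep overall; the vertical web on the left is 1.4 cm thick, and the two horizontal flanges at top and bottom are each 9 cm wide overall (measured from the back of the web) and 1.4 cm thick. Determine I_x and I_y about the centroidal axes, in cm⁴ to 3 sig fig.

Split into non-overlapping primitives; take the origin at the lower-left of the bounding box.
Web: 1.4 × 18, A = 25.2 cm², y = 9 cm, Ī = 680.4 cm⁴.
Top flange (beyond web): 7.6 × 1.4, A = 10.64 cm², y = 17.3 cm, Ī = 1.7379 cm⁴.
Bottom flange (beyond web): 7.6 × 1.4, A = 10.64 cm², y = 0.7 cm, Ī = 1.7379 cm⁴.
By symmetry the centroid is at mid-height, ȳ = 9 cm.
Transfer each piece to the centroidal x-axis using Ī + A·d² with d = y − 9:
  web: d = 0 cm → contributes +680.4 cm⁴
  top flange (beyond web): d = 8.3 cm → contributes +734.73 cm⁴
  bottom flange (beyond web): d = -8.3 cm → contributes +734.73 cm⁴
Total I = 2149.9 cm⁴.
For the y-axis: x̄ = 2.7602 cm.
Repeating about the centroidal y-axis gives I_y = 340.18 cm⁴.

I_x ≈ 2150 cm⁴, I_y ≈ 340 cm⁴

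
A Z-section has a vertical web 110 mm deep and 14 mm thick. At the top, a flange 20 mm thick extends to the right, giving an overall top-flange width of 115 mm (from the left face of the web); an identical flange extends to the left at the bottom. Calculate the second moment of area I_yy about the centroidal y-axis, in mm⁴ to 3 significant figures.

Break the section into simple shapes (no overlaps), measuring from the bottom-left corner of the bounding box.
Web: 14 × 110, A = 1 540 mm², x = 108 mm, Ī = 25 153 mm⁴.
Top flange (beyond web): 101 × 20, A = 2 020 mm², x = 165.5 mm, Ī = 1 717 168 mm⁴.
Bottom flange (beyond web): 101 × 20, A = 2 020 mm², x = 50.5 mm, Ī = 1 717 168 mm⁴.
Centroid: x̄ = ΣA·x / ΣA = 108 mm.
Transfer each piece to the centroidal y-axis using Ī + A·d² with d = x − 108:
  web: d = 0 mm → contributes +25 153 mm⁴
  top flange (beyond web): d = 57.5 mm → contributes +8 395 793 mm⁴
  bottom flange (beyond web): d = -57.5 mm → contributes +8 395 793 mm⁴
Total I = 16 816 740 mm⁴.

I_yy ≈ 1.68 × 10⁷ mm⁴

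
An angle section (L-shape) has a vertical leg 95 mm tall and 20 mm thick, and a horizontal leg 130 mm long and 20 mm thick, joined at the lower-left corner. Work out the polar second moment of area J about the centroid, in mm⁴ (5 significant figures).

Decompose the section into non-overlapping parts with the origin at the bottom-left of its bounding rectangle.
Vertical leg: 20 × 95, A = 1 900 mm², y = 47.5 mm, Ī = 1 428 958 mm⁴.
Horizontal leg (remainder): 110 × 20, A = 2 200 mm², y = 10 mm, Ī = 73333.33 mm⁴.
Centroid: ȳ = ΣA·y / ΣA = 27.37805 mm.
Transfer each piece to the centroidal x-axis using Ī + A·d² with d = y − 27.37805:
  vertical leg: d = 20.12195 mm → contributes +2 198 255 mm⁴
  horizontal leg (remainder): d = -17.37805 mm → contributes +737725.8 mm⁴
Total I = 2 935 981 mm⁴.
For the y-axis: x̄ = 44.87805 mm.
Repeating about the centroidal y-axis gives I_y = 6 589 106 mm⁴.
Polar second moment: J = I_x + I_y = 9 525 086 mm⁴.

J ≈ 9.5251 × 10⁶ mm⁴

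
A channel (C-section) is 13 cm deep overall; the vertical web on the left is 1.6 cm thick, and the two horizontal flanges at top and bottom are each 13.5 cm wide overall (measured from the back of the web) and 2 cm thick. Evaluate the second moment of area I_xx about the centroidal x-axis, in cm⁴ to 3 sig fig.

Treat the section as a set of non-overlapping primitives; coordinates are from the bounding-box lower-left.
Web: 1.6 × 13, A = 20.8 cm², y = 6.5 cm, Ī = 292.93 cm⁴.
Top flange (beyond web): 11.9 × 2, A = 23.8 cm², y = 12 cm, Ī = 7.9333 cm⁴.
Bottom flange (beyond web): 11.9 × 2, A = 23.8 cm², y = 1 cm, Ī = 7.9333 cm⁴.
By symmetry the centroid is at mid-height, ȳ = 6.5 cm.
Transfer each piece to the centroidal x-axis using Ī + A·d² with d = y − 6.5:
  web: d = 0 cm → contributes +292.93 cm⁴
  top flange (beyond web): d = 5.5 cm → contributes +727.88 cm⁴
  bottom flange (beyond web): d = -5.5 cm → contributes +727.88 cm⁴
Total I = 1748.7 cm⁴.

I_xx ≈ 1750 cm⁴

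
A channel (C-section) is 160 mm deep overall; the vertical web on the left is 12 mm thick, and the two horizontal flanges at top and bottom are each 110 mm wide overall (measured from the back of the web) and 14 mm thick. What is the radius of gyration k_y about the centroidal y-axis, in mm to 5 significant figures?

k_y ≈ 34.763 mm

Decompose the section into non-overlapping parts with the origin at the bottom-left of its bounding rectangle.
Web: 12 × 160, A = 1 920 mm², x = 6 mm, Ī = 23 040 mm⁴.
Top flange (beyond web): 98 × 14, A = 1 372 mm², x = 61 mm, Ī = 1 098 057 mm⁴.
Bottom flange (beyond web): 98 × 14, A = 1 372 mm², x = 61 mm, Ī = 1 098 057 mm⁴.
Centroid: x̄ = ΣA·x / ΣA = 38.35849 mm.
Transfer each piece to the centroidal y-axis using Ī + A·d² with d = x − 38.35849:
  web: d = -32.35849 mm → contributes +2 033 418 mm⁴
  top flange (beyond web): d = 22.64151 mm → contributes +1 801 397 mm⁴
  bottom flange (beyond web): d = 22.64151 mm → contributes +1 801 397 mm⁴
Total I = 5 636 211 mm⁴.
Radius of gyration: k = √(I/A) = √(5 636 211 / 4 664) = 34.76277 mm.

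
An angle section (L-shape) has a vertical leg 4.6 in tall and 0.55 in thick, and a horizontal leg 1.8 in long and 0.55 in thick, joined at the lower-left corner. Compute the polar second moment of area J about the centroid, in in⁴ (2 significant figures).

J ≈ 7.3 in⁴

Decompose the section into non-overlapping parts with the origin at the bottom-left of its bounding rectangle.
Vertical leg: 0.55 × 4.6, A = 2.53 in², y = 2.3 in, Ī = 4.461 in⁴.
Horizontal leg (remainder): 1.25 × 0.55, A = 0.6875 in², y = 0.275 in, Ī = 0.01733 in⁴.
Centroid: ȳ = ΣA·y / ΣA = 1.867 in.
Transfer each piece to the centroidal x-axis using Ī + A·d² with d = y − 1.867:
  vertical leg: d = 0.4327 in → contributes +4.935 in⁴
  horizontal leg (remainder): d = -1.592 in → contributes +1.76 in⁴
Total I = 6.695 in⁴.
For the y-axis: x̄ = 0.4673 in.
Repeating about the centroidal y-axis gives I_y = 0.5912 in⁴.
Polar second moment: J = I_x + I_y = 7.287 in⁴.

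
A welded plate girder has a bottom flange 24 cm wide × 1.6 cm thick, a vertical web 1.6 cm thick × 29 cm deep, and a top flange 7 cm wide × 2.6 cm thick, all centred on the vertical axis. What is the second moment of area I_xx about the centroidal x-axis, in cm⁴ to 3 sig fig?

Break the section into simple shapes (no overlaps), measuring from the bottom-left corner of the bounding box.
Bottom plate: 24 × 1.6, A = 38.4 cm², y = 0.8 cm, Ī = 8.192 cm⁴.
Web plate: 1.6 × 29, A = 46.4 cm², y = 16.1 cm, Ī = 3251.9 cm⁴.
Top plate: 7 × 2.6, A = 18.2 cm², y = 31.9 cm, Ī = 10.253 cm⁴.
Centroid: ȳ = ΣA·y / ΣA = 13.188 cm.
Transfer each piece to the centroidal x-axis using Ī + A·d² with d = y − 13.188:
  bottom plate: d = -12.388 cm → contributes +5900.9 cm⁴
  web plate: d = 2.9122 cm → contributes +3645.4 cm⁴
  top plate: d = 18.712 cm → contributes +6382.9 cm⁴
Total I = 15 929 cm⁴.

I_xx ≈ 1.59 × 10⁴ cm⁴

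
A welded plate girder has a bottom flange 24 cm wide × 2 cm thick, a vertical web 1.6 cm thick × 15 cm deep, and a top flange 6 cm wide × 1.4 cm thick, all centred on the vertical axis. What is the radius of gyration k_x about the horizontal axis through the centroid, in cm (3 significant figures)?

Treat the section as a set of non-overlapping primitives; coordinates are from the bounding-box lower-left.
Bottom plate: 24 × 2, A = 48 cm², y = 1 cm, Ī = 16 cm⁴.
Web plate: 1.6 × 15, A = 24 cm², y = 9.5 cm, Ī = 450 cm⁴.
Top plate: 6 × 1.4, A = 8.4 cm², y = 17.7 cm, Ī = 1.372 cm⁴.
Centroid: ȳ = ΣA·y / ΣA = 5.2821 cm.
Transfer each piece to the horizontal axis through the centroid using Ī + A·d² with d = y − 5.2821:
  bottom plate: d = -4.2821 cm → contributes +896.14 cm⁴
  web plate: d = 4.2179 cm → contributes +876.98 cm⁴
  top plate: d = 12.418 cm → contributes +1296.7 cm⁴
Total I = 3069.8 cm⁴.
Radius of gyration: k = √(I/A) = √(3069.8 / 80.4) = 6.1791 cm.

k_x ≈ 6.18 cm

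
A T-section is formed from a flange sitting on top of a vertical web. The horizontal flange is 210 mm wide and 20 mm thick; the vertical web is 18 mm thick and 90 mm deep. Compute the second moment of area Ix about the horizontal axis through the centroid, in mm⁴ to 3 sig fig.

Ix ≈ 4.77 × 10⁶ mm⁴

Break the section into simple shapes (no overlaps), measuring from the bottom-left corner of the bounding box.
Flange: 210 × 20, A = 4 200 mm², y = 100 mm, Ī = 140 000 mm⁴.
Web: 18 × 90, A = 1 620 mm², y = 45 mm, Ī = 1 093 500 mm⁴.
Centroid: ȳ = ΣA·y / ΣA = 84.691 mm.
Transfer each piece to the horizontal axis through the centroid using Ī + A·d² with d = y − 84.691:
  flange: d = 15.309 mm → contributes +1 124 371 mm⁴
  web: d = -39.691 mm → contributes +3 645 572 mm⁴
Total I = 4 769 943 mm⁴.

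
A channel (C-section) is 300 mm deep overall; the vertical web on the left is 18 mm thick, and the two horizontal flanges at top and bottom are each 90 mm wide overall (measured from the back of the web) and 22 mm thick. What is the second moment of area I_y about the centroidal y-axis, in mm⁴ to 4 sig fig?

I_y ≈ 5.558 × 10⁶ mm⁴

Decompose the section into non-overlapping parts with the origin at the bottom-left of its bounding rectangle.
Web: 18 × 300, A = 5 400 mm², x = 9 mm, Ī = 145 800 mm⁴.
Top flange (beyond web): 72 × 22, A = 1 584 mm², x = 54 mm, Ī = 684 288 mm⁴.
Bottom flange (beyond web): 72 × 22, A = 1 584 mm², x = 54 mm, Ī = 684 288 mm⁴.
Centroid: x̄ = ΣA·x / ΣA = 25.6387 mm.
Transfer each piece to the centroidal y-axis using Ī + A·d² with d = x − 25.6387:
  web: d = -16.6387 mm → contributes +1 640 762 mm⁴
  top flange (beyond web): d = 28.3613 mm → contributes +1 958 404 mm⁴
  bottom flange (beyond web): d = 28.3613 mm → contributes +1 958 404 mm⁴
Total I = 5 557 569 mm⁴.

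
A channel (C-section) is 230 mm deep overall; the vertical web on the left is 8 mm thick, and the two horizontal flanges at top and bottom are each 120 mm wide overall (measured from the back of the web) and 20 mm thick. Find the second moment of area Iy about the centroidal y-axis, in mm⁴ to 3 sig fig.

Iy ≈ 9.39 × 10⁶ mm⁴

Split into non-overlapping primitives; take the origin at the lower-left of the bounding box.
Web: 8 × 230, A = 1 840 mm², x = 4 mm, Ī = 9813.3 mm⁴.
Top flange (beyond web): 112 × 20, A = 2 240 mm², x = 64 mm, Ī = 2 341 547 mm⁴.
Bottom flange (beyond web): 112 × 20, A = 2 240 mm², x = 64 mm, Ī = 2 341 547 mm⁴.
Centroid: x̄ = ΣA·x / ΣA = 46.532 mm.
Transfer each piece to the centroidal y-axis using Ī + A·d² with d = x − 46.532:
  web: d = -42.532 mm → contributes +3 338 265 mm⁴
  top flange (beyond web): d = 17.468 mm → contributes +3 025 068 mm⁴
  bottom flange (beyond web): d = 17.468 mm → contributes +3 025 068 mm⁴
Total I = 9 388 400 mm⁴.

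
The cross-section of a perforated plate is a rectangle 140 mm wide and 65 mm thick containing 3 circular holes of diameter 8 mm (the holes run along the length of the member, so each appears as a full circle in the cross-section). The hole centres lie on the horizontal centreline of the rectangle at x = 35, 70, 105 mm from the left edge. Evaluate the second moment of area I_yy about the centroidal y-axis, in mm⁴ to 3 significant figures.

I_yy ≈ 1.47 × 10⁷ mm⁴

Split into non-overlapping primitives; take the origin at the lower-left of the bounding box.
Plate: 140 × 65, A = 9 100 mm², x = 70 mm, Ī = 14 863 333 mm⁴.
Hole 1 (subtracted): ⌀8, A = 50.265 mm², x = 35 mm, Ī = 201.06 mm⁴.
Hole 2 (subtracted): ⌀8, A = 50.265 mm², x = 70 mm, Ī = 201.06 mm⁴.
Hole 3 (subtracted): ⌀8, A = 50.265 mm², x = 105 mm, Ī = 201.06 mm⁴.
By symmetry the centroid is at mid-width, x̄ = 70 mm.
Transfer each piece to the centroidal y-axis using Ī + A·d² with d = x − 70:
  plate: d = 0 mm → contributes +14 863 333 mm⁴
  hole 1: d = -35 mm → contributes −61 776 mm⁴
  hole 2: d = 0 mm → contributes −201.06 mm⁴
  hole 3: d = 35 mm → contributes −61 776 mm⁴
Total I = 14 739 580 mm⁴.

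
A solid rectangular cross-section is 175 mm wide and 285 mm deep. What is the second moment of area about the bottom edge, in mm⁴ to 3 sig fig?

The section: 175 × 285, A = 49 875 mm², y = 142.5 mm, Ī = 337 591 406 mm⁴.
Transfer it to a horizontal axis along the bottom face using Ī + A·d² with d = y − 0:
  the section: d = 142.5 mm → contributes +1 350 365 625 mm⁴
Total I = 1 350 365 625 mm⁴.

I_base ≈ 1.35 × 10⁹ mm⁴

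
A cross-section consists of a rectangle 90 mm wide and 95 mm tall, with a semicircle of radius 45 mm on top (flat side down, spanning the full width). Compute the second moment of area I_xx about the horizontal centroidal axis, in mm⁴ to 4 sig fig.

I_xx ≈ 1.716 × 10⁷ mm⁴

Decompose the section into non-overlapping parts with the origin at the bottom-left of its bounding rectangle.
Rectangular body: 90 × 95, A = 8 550 mm², y = 47.5 mm, Ī = 6 430 313 mm⁴.
Semicircular cap: semicircle r = 45, A = 3180.86 mm², y = 114.099 mm, Ī = 450 072 mm⁴.
Centroid: ȳ = ΣA·y / ΣA = 65.5584 mm.
Transfer each piece to the horizontal centroidal axis using Ī + A·d² with d = y − 65.5584:
  rectangular body: d = -18.0584 mm → contributes +9 218 527 mm⁴
  semicircular cap: d = 48.5402 mm → contributes +7 944 653 mm⁴
Total I = 17 163 180 mm⁴.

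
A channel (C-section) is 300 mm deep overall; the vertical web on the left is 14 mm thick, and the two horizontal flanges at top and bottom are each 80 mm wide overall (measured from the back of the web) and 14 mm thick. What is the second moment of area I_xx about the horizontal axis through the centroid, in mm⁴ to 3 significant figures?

Decompose the section into non-overlapping parts with the origin at the bottom-left of its bounding rectangle.
Web: 14 × 300, A = 4 200 mm², y = 150 mm, Ī = 31 500 000 mm⁴.
Top flange (beyond web): 66 × 14, A = 924 mm², y = 293 mm, Ī = 15 092 mm⁴.
Bottom flange (beyond web): 66 × 14, A = 924 mm², y = 7 mm, Ī = 15 092 mm⁴.
By symmetry the centroid is at mid-height, ȳ = 150 mm.
Transfer each piece to the horizontal axis through the centroid using Ī + A·d² with d = y − 150:
  web: d = 0 mm → contributes +31 500 000 mm⁴
  top flange (beyond web): d = 143 mm → contributes +18 909 968 mm⁴
  bottom flange (beyond web): d = -143 mm → contributes +18 909 968 mm⁴
Total I = 69 319 936 mm⁴.

I_xx ≈ 6.93 × 10⁷ mm⁴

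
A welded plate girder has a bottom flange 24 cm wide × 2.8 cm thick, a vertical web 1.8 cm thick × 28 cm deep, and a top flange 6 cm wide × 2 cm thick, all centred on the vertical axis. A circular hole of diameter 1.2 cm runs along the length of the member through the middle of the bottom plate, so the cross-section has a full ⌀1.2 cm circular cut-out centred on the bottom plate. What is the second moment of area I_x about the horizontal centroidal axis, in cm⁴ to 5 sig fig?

I_x ≈ 1.6250 × 10⁴ cm⁴

Break the section into simple shapes (no overlaps), measuring from the bottom-left corner of the bounding box.
Bottom plate: 24 × 2.8, A = 67.2 cm², y = 1.4 cm, Ī = 43.904 cm⁴.
Web plate: 1.8 × 28, A = 50.4 cm², y = 16.8 cm, Ī = 3292.8 cm⁴.
Top plate: 6 × 2, A = 12 cm², y = 31.8 cm, Ī = 4 cm⁴.
Hole (subtracted): ⌀1.2, A = 1.130973 cm², y = 1.4 cm, Ī = 0.1017876 cm⁴.
Centroid: ȳ = ΣA·y / ΣA = 10.28121 cm.
Transfer each piece to the horizontal centroidal axis using Ī + A·d² with d = y − 10.28121:
  bottom plate: d = -8.881207 cm → contributes +5344.36 cm⁴
  web plate: d = 6.518793 cm → contributes +5434.531 cm⁴
  top plate: d = 21.51879 cm → contributes +5560.702 cm⁴
  hole: d = -8.881207 cm → contributes −89.30826 cm⁴
Total I = 16250.28 cm⁴.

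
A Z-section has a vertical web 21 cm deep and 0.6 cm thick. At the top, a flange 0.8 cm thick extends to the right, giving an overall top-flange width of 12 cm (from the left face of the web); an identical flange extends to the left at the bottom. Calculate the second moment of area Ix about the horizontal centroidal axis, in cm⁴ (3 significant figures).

Ix ≈ 2320 cm⁴

Break the section into simple shapes (no overlaps), measuring from the bottom-left corner of the bounding box.
Web: 0.6 × 21, A = 12.6 cm², y = 10.5 cm, Ī = 463.05 cm⁴.
Top flange (beyond web): 11.4 × 0.8, A = 9.12 cm², y = 20.6 cm, Ī = 0.4864 cm⁴.
Bottom flange (beyond web): 11.4 × 0.8, A = 9.12 cm², y = 0.4 cm, Ī = 0.4864 cm⁴.
Centroid: ȳ = ΣA·y / ΣA = 10.5 cm.
Transfer each piece to the horizontal centroidal axis using Ī + A·d² with d = y − 10.5:
  web: d = 0 cm → contributes +463.05 cm⁴
  top flange (beyond web): d = 10.1 cm → contributes +930.82 cm⁴
  bottom flange (beyond web): d = -10.1 cm → contributes +930.82 cm⁴
Total I = 2324.7 cm⁴.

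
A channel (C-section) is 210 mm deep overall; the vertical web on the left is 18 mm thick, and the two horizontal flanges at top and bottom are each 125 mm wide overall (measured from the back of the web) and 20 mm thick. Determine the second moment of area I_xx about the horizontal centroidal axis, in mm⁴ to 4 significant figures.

Split into non-overlapping primitives; take the origin at the lower-left of the bounding box.
Web: 18 × 210, A = 3 780 mm², y = 105 mm, Ī = 13 891 500 mm⁴.
Top flange (beyond web): 107 × 20, A = 2 140 mm², y = 200 mm, Ī = 71333.3 mm⁴.
Bottom flange (beyond web): 107 × 20, A = 2 140 mm², y = 10 mm, Ī = 71333.3 mm⁴.
By symmetry the centroid is at mid-height, ȳ = 105 mm.
Transfer each piece to the horizontal centroidal axis using Ī + A·d² with d = y − 105:
  web: d = 0 mm → contributes +13 891 500 mm⁴
  top flange (beyond web): d = 95 mm → contributes +19 384 833 mm⁴
  bottom flange (beyond web): d = -95 mm → contributes +19 384 833 mm⁴
Total I = 52 661 167 mm⁴.

I_xx ≈ 5.266 × 10⁷ mm⁴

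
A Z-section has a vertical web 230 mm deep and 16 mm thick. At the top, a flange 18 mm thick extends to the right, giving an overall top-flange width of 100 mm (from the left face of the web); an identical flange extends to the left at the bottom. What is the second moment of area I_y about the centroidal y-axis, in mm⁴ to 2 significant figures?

I_y ≈ 9.4 × 10⁶ mm⁴

Split into non-overlapping primitives; take the origin at the lower-left of the bounding box.
Web: 16 × 230, A = 3 680 mm², x = 92 mm, Ī = 78 507 mm⁴.
Top flange (beyond web): 84 × 18, A = 1 512 mm², x = 142 mm, Ī = 889 056 mm⁴.
Bottom flange (beyond web): 84 × 18, A = 1 512 mm², x = 42 mm, Ī = 889 056 mm⁴.
Centroid: x̄ = ΣA·x / ΣA = 92 mm.
Transfer each piece to the centroidal y-axis using Ī + A·d² with d = x − 92:
  web: d = 0 mm → contributes +78 507 mm⁴
  top flange (beyond web): d = 50 mm → contributes +4 669 056 mm⁴
  bottom flange (beyond web): d = -50 mm → contributes +4 669 056 mm⁴
Total I = 9 416 619 mm⁴.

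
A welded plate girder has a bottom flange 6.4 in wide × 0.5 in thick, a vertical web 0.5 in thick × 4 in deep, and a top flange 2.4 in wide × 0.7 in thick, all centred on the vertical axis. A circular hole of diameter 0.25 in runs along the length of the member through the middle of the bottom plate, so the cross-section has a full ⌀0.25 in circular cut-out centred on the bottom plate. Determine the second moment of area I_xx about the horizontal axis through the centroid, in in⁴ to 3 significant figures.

Treat the section as a set of non-overlapping primitives; coordinates are from the bounding-box lower-left.
Bottom plate: 6.4 × 0.5, A = 3.2 in², y = 0.25 in, Ī = 0.066667 in⁴.
Web plate: 0.5 × 4, A = 2 in², y = 2.5 in, Ī = 2.6667 in⁴.
Top plate: 2.4 × 0.7, A = 1.68 in², y = 4.85 in, Ī = 0.0686 in⁴.
Hole (subtracted): ⌀0.25, A = 0.049087 in², y = 0.25 in, Ī = 0.00019175 in⁴.
Centroid: ȳ = ΣA·y / ΣA = 2.0401 in.
Transfer each piece to the horizontal axis through the centroid using Ī + A·d² with d = y − 2.0401:
  bottom plate: d = -1.7901 in → contributes +10.321 in⁴
  web plate: d = 0.4599 in → contributes +3.0897 in⁴
  top plate: d = 2.8099 in → contributes +13.333 in⁴
  hole: d = -1.7901 in → contributes −0.15749 in⁴
Total I = 26.586 in⁴.

I_xx ≈ 26.6 in⁴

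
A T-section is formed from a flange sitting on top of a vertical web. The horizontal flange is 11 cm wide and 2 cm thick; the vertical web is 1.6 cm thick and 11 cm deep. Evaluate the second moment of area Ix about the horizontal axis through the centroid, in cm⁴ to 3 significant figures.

Ix ≈ 598 cm⁴

Split into non-overlapping primitives; take the origin at the lower-left of the bounding box.
Flange: 11 × 2, A = 22 cm², y = 12 cm, Ī = 7.3333 cm⁴.
Web: 1.6 × 11, A = 17.6 cm², y = 5.5 cm, Ī = 177.47 cm⁴.
Centroid: ȳ = ΣA·y / ΣA = 9.1111 cm.
Transfer each piece to the horizontal axis through the centroid using Ī + A·d² with d = y − 9.1111:
  flange: d = 2.8889 cm → contributes +190.94 cm⁴
  web: d = -3.6111 cm → contributes +406.97 cm⁴
Total I = 597.91 cm⁴.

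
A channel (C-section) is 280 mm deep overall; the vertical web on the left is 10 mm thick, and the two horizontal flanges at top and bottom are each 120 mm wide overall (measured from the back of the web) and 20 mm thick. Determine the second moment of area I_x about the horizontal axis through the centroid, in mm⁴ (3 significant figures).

Break the section into simple shapes (no overlaps), measuring from the bottom-left corner of the bounding box.
Web: 10 × 280, A = 2 800 mm², y = 140 mm, Ī = 18 293 333 mm⁴.
Top flange (beyond web): 110 × 20, A = 2 200 mm², y = 270 mm, Ī = 73 333 mm⁴.
Bottom flange (beyond web): 110 × 20, A = 2 200 mm², y = 10 mm, Ī = 73 333 mm⁴.
By symmetry the centroid is at mid-height, ȳ = 140 mm.
Transfer each piece to the horizontal axis through the centroid using Ī + A·d² with d = y − 140:
  web: d = 0 mm → contributes +18 293 333 mm⁴
  top flange (beyond web): d = 130 mm → contributes +37 253 333 mm⁴
  bottom flange (beyond web): d = -130 mm → contributes +37 253 333 mm⁴
Total I = 92 800 000 mm⁴.

I_x ≈ 9.28 × 10⁷ mm⁴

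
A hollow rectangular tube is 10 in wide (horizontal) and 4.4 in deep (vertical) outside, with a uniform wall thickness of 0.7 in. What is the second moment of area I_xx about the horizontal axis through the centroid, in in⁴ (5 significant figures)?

Decompose the section into non-overlapping parts with the origin at the bottom-left of its bounding rectangle.
Outer rectangle: 10 × 4.4, A = 44 in², y = 2.2 in, Ī = 70.98667 in⁴.
Inner void (subtracted): 8.6 × 3, A = 25.8 in², y = 2.2 in, Ī = 19.35 in⁴.
By symmetry the centroid is at mid-height, ȳ = 2.2 in.
All pieces are centred on the horizontal axis through the centroid, so I = ΣĪ (holes subtracted) = 51.63667 in⁴.

I_xx ≈ 51.637 in⁴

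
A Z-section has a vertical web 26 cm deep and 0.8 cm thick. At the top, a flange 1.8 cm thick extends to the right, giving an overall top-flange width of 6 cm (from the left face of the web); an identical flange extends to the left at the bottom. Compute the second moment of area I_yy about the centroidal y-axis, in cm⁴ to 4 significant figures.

Decompose the section into non-overlapping parts with the origin at the bottom-left of its bounding rectangle.
Web: 0.8 × 26, A = 20.8 cm², x = 5.6 cm, Ī = 1.10933 cm⁴.
Top flange (beyond web): 5.2 × 1.8, A = 9.36 cm², x = 8.6 cm, Ī = 21.0912 cm⁴.
Bottom flange (beyond web): 5.2 × 1.8, A = 9.36 cm², x = 2.6 cm, Ī = 21.0912 cm⁴.
Centroid: x̄ = ΣA·x / ΣA = 5.6 cm.
Transfer each piece to the centroidal y-axis using Ī + A·d² with d = x − 5.6:
  web: d = 0 cm → contributes +1.10933 cm⁴
  top flange (beyond web): d = 3 cm → contributes +105.331 cm⁴
  bottom flange (beyond web): d = -3 cm → contributes +105.331 cm⁴
Total I = 211.772 cm⁴.

I_yy ≈ 211.8 cm⁴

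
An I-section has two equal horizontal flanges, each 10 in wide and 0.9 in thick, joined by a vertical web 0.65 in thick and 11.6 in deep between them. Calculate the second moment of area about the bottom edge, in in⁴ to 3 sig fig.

I_base ≈ 1940 in⁴

Break the section into simple shapes (no overlaps), measuring from the bottom-left corner of the bounding box.
Bottom flange: 10 × 0.9, A = 9 in², y = 0.45 in, Ī = 0.6075 in⁴.
Web: 0.65 × 11.6, A = 7.54 in², y = 6.7 in, Ī = 84.549 in⁴.
Top flange: 10 × 0.9, A = 9 in², y = 12.95 in, Ī = 0.6075 in⁴.
Transfer each piece to the base of the section using Ī + A·d² with d = y − 0:
  bottom flange: d = 0.45 in → contributes +2.43 in⁴
  web: d = 6.7 in → contributes +423.02 in⁴
  top flange: d = 12.95 in → contributes +1509.9 in⁴
Total I = 1935.4 in⁴.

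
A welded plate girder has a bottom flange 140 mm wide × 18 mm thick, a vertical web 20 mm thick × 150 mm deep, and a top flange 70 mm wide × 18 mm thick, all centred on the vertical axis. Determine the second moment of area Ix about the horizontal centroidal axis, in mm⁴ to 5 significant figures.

Ix ≈ 3.0747 × 10⁷ mm⁴

Break the section into simple shapes (no overlaps), measuring from the bottom-left corner of the bounding box.
Bottom plate: 140 × 18, A = 2 520 mm², y = 9 mm, Ī = 68 040 mm⁴.
Web plate: 20 × 150, A = 3 000 mm², y = 93 mm, Ī = 5 625 000 mm⁴.
Top plate: 70 × 18, A = 1 260 mm², y = 177 mm, Ī = 34 020 mm⁴.
Centroid: ȳ = ΣA·y / ΣA = 77.38938 mm.
Transfer each piece to the horizontal centroidal axis using Ī + A·d² with d = y − 77.38938:
  bottom plate: d = -68.38938 mm → contributes +11 854 351 mm⁴
  web plate: d = 15.61062 mm → contributes +6 356 074 mm⁴
  top plate: d = 99.61062 mm → contributes +12 536 087 mm⁴
Total I = 30 746 512 mm⁴.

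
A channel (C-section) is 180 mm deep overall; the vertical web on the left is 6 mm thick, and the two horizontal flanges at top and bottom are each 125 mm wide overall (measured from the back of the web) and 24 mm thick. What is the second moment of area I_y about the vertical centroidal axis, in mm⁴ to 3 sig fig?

Decompose the section into non-overlapping parts with the origin at the bottom-left of its bounding rectangle.
Web: 6 × 180, A = 1 080 mm², x = 3 mm, Ī = 3 240 mm⁴.
Top flange (beyond web): 119 × 24, A = 2 856 mm², x = 65.5 mm, Ī = 3 370 318 mm⁴.
Bottom flange (beyond web): 119 × 24, A = 2 856 mm², x = 65.5 mm, Ī = 3 370 318 mm⁴.
Centroid: x̄ = ΣA·x / ΣA = 55.562 mm.
Transfer each piece to the vertical centroidal axis using Ī + A·d² with d = x − 55.562:
  web: d = -52.562 mm → contributes +2 987 006 mm⁴
  top flange (beyond web): d = 9.9382 mm → contributes +3 652 397 mm⁴
  bottom flange (beyond web): d = 9.9382 mm → contributes +3 652 397 mm⁴
Total I = 10 291 800 mm⁴.

I_y ≈ 1.03 × 10⁷ mm⁴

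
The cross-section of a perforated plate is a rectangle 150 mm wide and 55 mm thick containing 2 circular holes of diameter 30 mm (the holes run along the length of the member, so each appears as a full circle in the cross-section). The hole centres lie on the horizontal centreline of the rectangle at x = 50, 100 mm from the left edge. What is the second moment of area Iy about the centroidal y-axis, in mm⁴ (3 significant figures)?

Iy ≈ 1.45 × 10⁷ mm⁴

Treat the section as a set of non-overlapping primitives; coordinates are from the bounding-box lower-left.
Plate: 150 × 55, A = 8 250 mm², x = 75 mm, Ī = 15 468 750 mm⁴.
Hole 1 (subtracted): ⌀30, A = 706.86 mm², x = 50 mm, Ī = 39 761 mm⁴.
Hole 2 (subtracted): ⌀30, A = 706.86 mm², x = 100 mm, Ī = 39 761 mm⁴.
By symmetry the centroid is at mid-width, x̄ = 75 mm.
Transfer each piece to the centroidal y-axis using Ī + A·d² with d = x − 75:
  plate: d = 0 mm → contributes +15 468 750 mm⁴
  hole 1: d = -25 mm → contributes −481 547 mm⁴
  hole 2: d = 25 mm → contributes −481 547 mm⁴
Total I = 14 505 656 mm⁴.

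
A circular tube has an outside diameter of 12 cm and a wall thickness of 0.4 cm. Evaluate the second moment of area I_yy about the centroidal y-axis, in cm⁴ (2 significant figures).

I_yy ≈ 250 cm⁴

Treat the section as a set of non-overlapping primitives; coordinates are from the bounding-box lower-left.
Outer circle: ⌀12, A = 113.1 cm², x = 6 cm, Ī = 1 018 cm⁴.
Bore (subtracted): ⌀11.2, A = 98.52 cm², x = 6 cm, Ī = 772.4 cm⁴.
By symmetry the centroid is at mid-width, x̄ = 6 cm.
All pieces are centred on the centroidal y-axis, so I = ΣĪ (holes subtracted) = 245.5 cm⁴.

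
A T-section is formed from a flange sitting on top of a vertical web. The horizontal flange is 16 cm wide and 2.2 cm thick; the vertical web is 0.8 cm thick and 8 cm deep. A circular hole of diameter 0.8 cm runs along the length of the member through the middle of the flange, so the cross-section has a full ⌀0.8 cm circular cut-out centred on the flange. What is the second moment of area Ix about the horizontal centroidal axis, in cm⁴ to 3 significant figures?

Ix ≈ 189 cm⁴

Treat the section as a set of non-overlapping primitives; coordinates are from the bounding-box lower-left.
Flange: 16 × 2.2, A = 35.2 cm², y = 9.1 cm, Ī = 14.197 cm⁴.
Web: 0.8 × 8, A = 6.4 cm², y = 4 cm, Ī = 34.133 cm⁴.
Hole (subtracted): ⌀0.8, A = 0.50265 cm², y = 9.1 cm, Ī = 0.020106 cm⁴.
Centroid: ȳ = ΣA·y / ΣA = 8.3058 cm.
Transfer each piece to the horizontal centroidal axis using Ī + A·d² with d = y − 8.3058:
  flange: d = 0.79421 cm → contributes +36.401 cm⁴
  web: d = -4.3058 cm → contributes +152.79 cm⁴
  hole: d = 0.79421 cm → contributes −0.33717 cm⁴
Total I = 188.85 cm⁴.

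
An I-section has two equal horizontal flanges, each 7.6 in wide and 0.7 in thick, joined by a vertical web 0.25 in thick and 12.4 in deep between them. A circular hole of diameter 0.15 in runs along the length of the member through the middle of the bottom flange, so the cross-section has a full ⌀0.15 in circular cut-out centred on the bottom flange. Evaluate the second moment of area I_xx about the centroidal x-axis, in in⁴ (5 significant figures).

I_xx ≈ 495.88 in⁴

Break the section into simple shapes (no overlaps), measuring from the bottom-left corner of the bounding box.
Bottom flange: 7.6 × 0.7, A = 5.32 in², y = 0.35 in, Ī = 0.2172333 in⁴.
Web: 0.25 × 12.4, A = 3.1 in², y = 6.9 in, Ī = 39.72133 in⁴.
Top flange: 7.6 × 0.7, A = 5.32 in², y = 13.45 in, Ī = 0.2172333 in⁴.
Hole (subtracted): ⌀0.15, A = 0.01767146 in², y = 0.35 in, Ī = 0.00002485049 in⁴.
Centroid: ȳ = ΣA·y / ΣA = 6.908435 in.
Transfer each piece to the centroidal x-axis using Ī + A·d² with d = y − 6.908435:
  bottom flange: d = -6.558435 in → contributes +229.0468 in⁴
  web: d = -0.008435016 in → contributes +39.72155 in⁴
  top flange: d = 6.541565 in → contributes +227.8711 in⁴
  hole: d = -6.558435 in → contributes −0.7601285 in⁴
Total I = 495.8792 in⁴.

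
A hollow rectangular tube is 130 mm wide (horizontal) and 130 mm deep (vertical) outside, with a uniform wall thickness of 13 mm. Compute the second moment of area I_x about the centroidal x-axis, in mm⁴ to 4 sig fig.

Decompose the section into non-overlapping parts with the origin at the bottom-left of its bounding rectangle.
Outer rectangle: 130 × 130, A = 16 900 mm², y = 65 mm, Ī = 23 800 833 mm⁴.
Inner void (subtracted): 104 × 104, A = 10 816 mm², y = 65 mm, Ī = 9 748 821 mm⁴.
By symmetry the centroid is at mid-height, ȳ = 65 mm.
All pieces are centred on the centroidal x-axis, so I = ΣĪ (holes subtracted) = 14 052 012 mm⁴.

I_x ≈ 1.405 × 10⁷ mm⁴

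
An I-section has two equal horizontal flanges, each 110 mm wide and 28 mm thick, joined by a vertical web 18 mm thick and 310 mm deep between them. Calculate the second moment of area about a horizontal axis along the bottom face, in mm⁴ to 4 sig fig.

Decompose the section into non-overlapping parts with the origin at the bottom-left of its bounding rectangle.
Bottom flange: 110 × 28, A = 3 080 mm², y = 14 mm, Ī = 201 227 mm⁴.
Web: 18 × 310, A = 5 580 mm², y = 183 mm, Ī = 44 686 500 mm⁴.
Top flange: 110 × 28, A = 3 080 mm², y = 352 mm, Ī = 201 227 mm⁴.
Transfer each piece to the bottom edge using Ī + A·d² with d = y − 0:
  bottom flange: d = 14 mm → contributes +804 907 mm⁴
  web: d = 183 mm → contributes +231 555 120 mm⁴
  top flange: d = 352 mm → contributes +381 825 547 mm⁴
Total I = 614 185 573 mm⁴.

I_base ≈ 6.142 × 10⁸ mm⁴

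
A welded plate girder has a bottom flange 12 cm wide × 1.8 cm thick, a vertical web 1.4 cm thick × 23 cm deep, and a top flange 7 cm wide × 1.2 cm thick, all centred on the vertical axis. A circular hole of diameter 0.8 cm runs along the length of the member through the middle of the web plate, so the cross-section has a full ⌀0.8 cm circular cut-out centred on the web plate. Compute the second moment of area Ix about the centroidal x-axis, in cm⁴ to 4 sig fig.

Ix ≈ 5530 cm⁴

Decompose the section into non-overlapping parts with the origin at the bottom-left of its bounding rectangle.
Bottom plate: 12 × 1.8, A = 21.6 cm², y = 0.9 cm, Ī = 5.832 cm⁴.
Web plate: 1.4 × 23, A = 32.2 cm², y = 13.3 cm, Ī = 1419.48 cm⁴.
Top plate: 7 × 1.2, A = 8.4 cm², y = 25.4 cm, Ī = 1.008 cm⁴.
Hole (subtracted): ⌀0.8, A = 0.502655 cm², y = 13.3 cm, Ī = 0.0201062 cm⁴.
Centroid: ȳ = ΣA·y / ΣA = 10.6062 cm.
Transfer each piece to the centroidal x-axis using Ī + A·d² with d = y − 10.6062:
  bottom plate: d = -9.7062 cm → contributes +2040.78 cm⁴
  web plate: d = 2.6938 cm → contributes +1653.14 cm⁴
  top plate: d = 14.7938 cm → contributes +1839.4 cm⁴
  hole: d = 2.6938 cm → contributes −3.66764 cm⁴
Total I = 5529.65 cm⁴.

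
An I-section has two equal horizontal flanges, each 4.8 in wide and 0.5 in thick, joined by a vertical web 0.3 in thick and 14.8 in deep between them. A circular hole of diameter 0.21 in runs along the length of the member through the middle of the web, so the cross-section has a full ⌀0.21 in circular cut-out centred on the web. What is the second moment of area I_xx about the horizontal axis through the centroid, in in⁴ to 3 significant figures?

Split into non-overlapping primitives; take the origin at the lower-left of the bounding box.
Bottom flange: 4.8 × 0.5, A = 2.4 in², y = 0.25 in, Ī = 0.05 in⁴.
Web: 0.3 × 14.8, A = 4.44 in², y = 7.9 in, Ī = 81.045 in⁴.
Top flange: 4.8 × 0.5, A = 2.4 in², y = 15.55 in, Ī = 0.05 in⁴.
Hole (subtracted): ⌀0.21, A = 0.034636 in², y = 7.9 in, Ī = 0.000095466 in⁴.
By symmetry the centroid is at mid-height, ȳ = 7.9 in.
Transfer each piece to the horizontal axis through the centroid using Ī + A·d² with d = y − 7.9:
  bottom flange: d = -7.65 in → contributes +140.5 in⁴
  web: d = 0 in → contributes +81.045 in⁴
  top flange: d = 7.65 in → contributes +140.5 in⁴
  hole: d = 0 in → contributes −0.000095466 in⁴
Total I = 362.05 in⁴.

I_xx ≈ 362 in⁴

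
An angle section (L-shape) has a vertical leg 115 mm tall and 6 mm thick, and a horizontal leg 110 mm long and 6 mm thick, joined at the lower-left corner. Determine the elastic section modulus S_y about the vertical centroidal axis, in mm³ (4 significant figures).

Decompose the section into non-overlapping parts with the origin at the bottom-left of its bounding rectangle.
Vertical leg: 6 × 115, A = 690 mm², x = 3 mm, Ī = 2 070 mm⁴.
Horizontal leg (remainder): 104 × 6, A = 624 mm², x = 58 mm, Ī = 562 432 mm⁴.
Centroid: x̄ = ΣA·x / ΣA = 29.1187 mm.
Transfer each piece to the vertical centroidal axis using Ī + A·d² with d = x − 29.1187:
  vertical leg: d = -26.1187 mm → contributes +472 779 mm⁴
  horizontal leg (remainder): d = 28.8813 mm → contributes +1 082 928 mm⁴
Total I = 1 555 707 mm⁴.
Extreme fibre distance c = 80.8813 mm; S = I/c = 19234.5 mm³.

S_y ≈ 1.923 × 10⁴ mm³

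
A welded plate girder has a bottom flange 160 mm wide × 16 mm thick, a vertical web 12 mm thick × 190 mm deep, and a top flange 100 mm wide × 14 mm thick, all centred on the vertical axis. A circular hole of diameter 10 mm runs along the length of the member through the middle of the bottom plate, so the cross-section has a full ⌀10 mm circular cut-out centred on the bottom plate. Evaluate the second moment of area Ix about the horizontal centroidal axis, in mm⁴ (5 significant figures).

Ix ≈ 4.5763 × 10⁷ mm⁴

Break the section into simple shapes (no overlaps), measuring from the bottom-left corner of the bounding box.
Bottom plate: 160 × 16, A = 2 560 mm², y = 8 mm, Ī = 54613.33 mm⁴.
Web plate: 12 × 190, A = 2 280 mm², y = 111 mm, Ī = 6 859 000 mm⁴.
Top plate: 100 × 14, A = 1 400 mm², y = 213 mm, Ī = 22866.67 mm⁴.
Hole (subtracted): ⌀10, A = 78.53982 mm², y = 8 mm, Ī = 490.8739 mm⁴.
Centroid: ȳ = ΣA·y / ΣA = 92.69421 mm.
Transfer each piece to the horizontal centroidal axis using Ī + A·d² with d = y − 92.69421:
  bottom plate: d = -84.69421 mm → contributes +18 417 773 mm⁴
  web plate: d = 18.30579 mm → contributes +7 623 032 mm⁴
  top plate: d = 120.3058 mm → contributes +20 285 743 mm⁴
  hole: d = -84.69421 mm → contributes −563865.5 mm⁴
Total I = 45 762 683 mm⁴.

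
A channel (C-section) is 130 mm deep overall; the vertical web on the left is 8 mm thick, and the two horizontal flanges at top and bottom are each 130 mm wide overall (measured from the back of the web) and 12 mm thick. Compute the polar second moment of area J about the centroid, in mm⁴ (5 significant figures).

Decompose the section into non-overlapping parts with the origin at the bottom-left of its bounding rectangle.
Web: 8 × 130, A = 1 040 mm², y = 65 mm, Ī = 1 464 667 mm⁴.
Top flange (beyond web): 122 × 12, A = 1 464 mm², y = 124 mm, Ī = 17 568 mm⁴.
Bottom flange (beyond web): 122 × 12, A = 1 464 mm², y = 6 mm, Ī = 17 568 mm⁴.
By symmetry the centroid is at mid-height, ȳ = 65 mm.
Transfer each piece to the centroidal x-axis using Ī + A·d² with d = y − 65:
  web: d = 0 mm → contributes +1 464 667 mm⁴
  top flange (beyond web): d = 59 mm → contributes +5 113 752 mm⁴
  bottom flange (beyond web): d = -59 mm → contributes +5 113 752 mm⁴
Total I = 11 692 171 mm⁴.
For the y-axis: x̄ = 51.96371 mm.
Repeating about the centroidal y-axis gives I_y = 6 879 589 mm⁴.
Polar second moment: J = I_x + I_y = 18 571 760 mm⁴.

J ≈ 1.8572 × 10⁷ mm⁴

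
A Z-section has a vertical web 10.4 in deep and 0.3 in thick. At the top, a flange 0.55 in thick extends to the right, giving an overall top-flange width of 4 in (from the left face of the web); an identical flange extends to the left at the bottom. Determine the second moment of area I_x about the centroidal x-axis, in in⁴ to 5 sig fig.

Split into non-overlapping primitives; take the origin at the lower-left of the bounding box.
Web: 0.3 × 10.4, A = 3.12 in², y = 5.2 in, Ī = 28.1216 in⁴.
Top flange (beyond web): 3.7 × 0.55, A = 2.035 in², y = 10.125 in, Ī = 0.05129896 in⁴.
Bottom flange (beyond web): 3.7 × 0.55, A = 2.035 in², y = 0.275 in, Ī = 0.05129896 in⁴.
Centroid: ȳ = ΣA·y / ΣA = 5.2 in.
Transfer each piece to the centroidal x-axis using Ī + A·d² with d = y − 5.2:
  web: d = 0 in → contributes +28.1216 in⁴
  top flange (beyond web): d = 4.925 in → contributes +49.4115 in⁴
  bottom flange (beyond web): d = -4.925 in → contributes +49.4115 in⁴
Total I = 126.9446 in⁴.

I_x ≈ 126.94 in⁴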